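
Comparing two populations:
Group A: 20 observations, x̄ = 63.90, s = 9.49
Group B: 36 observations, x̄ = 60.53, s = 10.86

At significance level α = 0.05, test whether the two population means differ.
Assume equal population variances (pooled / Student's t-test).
Student's two-sample t-test (equal variances):
H₀: μ₁ = μ₂
H₁: μ₁ ≠ μ₂
df = n₁ + n₂ - 2 = 54
Pooled variance s_p² = [(n₁-1)s₁² + (n₂-1)s₂²] / (n₁ + n₂ - 2) = [(19)(9.49²) + (35)(10.86²)] / 54 = 108.1301
SE = √(s_p²(1/n₁ + 1/n₂)) = √(108.1301 × (1/20 + 1/36)) = 2.9000
t = (x̄₁ - x̄₂) / SE = (63.90 - 60.53) / 2.9000 = 3.37 / 2.9000 = 1.162
p-value = 0.2503

Since p-value > α = 0.05, we fail to reject H₀.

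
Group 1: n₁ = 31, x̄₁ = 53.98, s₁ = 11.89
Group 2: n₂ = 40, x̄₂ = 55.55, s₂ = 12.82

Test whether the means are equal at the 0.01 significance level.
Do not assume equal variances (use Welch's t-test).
Welch's two-sample t-test:
H₀: μ₁ = μ₂
H₁: μ₁ ≠ μ₂
s₁²/n₁ = 11.89²/31 = 4.5604,  s₂²/n₂ = 12.82²/40 = 4.1088
SE = √(s₁²/n₁ + s₂²/n₂) = √(4.5604 + 4.1088) = 2.9444
df (Welch-Satterthwaite) = (s₁²/n₁ + s₂²/n₂)² / [(s₁²/n₁)²/(n₁-1) + (s₂²/n₂)²/(n₂-1)] ≈ 66.74
t = (x̄₁ - x̄₂) / SE = (53.98 - 55.55) / 2.9444 = -1.57 / 2.9444 = -0.533
p-value = 0.5956

Since p-value > α = 0.01, we fail to reject H₀.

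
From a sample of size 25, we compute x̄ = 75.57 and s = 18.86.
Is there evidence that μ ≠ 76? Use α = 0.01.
One-sample t-test:
H₀: μ = 76
H₁: μ ≠ 76
df = n - 1 = 24
t = (x̄ - μ₀) / (s/√n) = (75.57 - 76) / (18.86/√25) = -0.114
p-value = 0.9102

Since p-value > α = 0.01, we fail to reject H₀.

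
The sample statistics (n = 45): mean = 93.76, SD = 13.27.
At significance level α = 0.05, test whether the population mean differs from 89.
One-sample t-test:
H₀: μ = 89
H₁: μ ≠ 89
df = n - 1 = 44
t = (x̄ - μ₀) / (s/√n) = (93.76 - 89) / (13.27/√45) = 2.406
p-value = 0.0204

Since p-value < α = 0.05, we reject H₀.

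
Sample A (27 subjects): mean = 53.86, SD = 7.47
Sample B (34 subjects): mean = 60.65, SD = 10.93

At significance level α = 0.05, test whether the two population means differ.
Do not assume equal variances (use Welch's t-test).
Welch's two-sample t-test:
H₀: μ₁ = μ₂
H₁: μ₁ ≠ μ₂
s₁²/n₁ = 7.47²/27 = 2.0667,  s₂²/n₂ = 10.93²/34 = 3.5137
SE = √(s₁²/n₁ + s₂²/n₂) = √(2.0667 + 3.5137) = 2.3623
df (Welch-Satterthwaite) = (s₁²/n₁ + s₂²/n₂)² / [(s₁²/n₁)²/(n₁-1) + (s₂²/n₂)²/(n₂-1)] ≈ 57.84
t = (x̄₁ - x̄₂) / SE = (53.86 - 60.65) / 2.3623 = -6.79 / 2.3623 = -2.874
p-value = 0.0057

Since p-value < α = 0.05, we reject H₀.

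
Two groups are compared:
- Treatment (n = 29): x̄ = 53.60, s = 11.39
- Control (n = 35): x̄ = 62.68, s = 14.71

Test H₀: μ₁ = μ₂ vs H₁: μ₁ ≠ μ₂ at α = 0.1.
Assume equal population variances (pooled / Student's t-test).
Student's two-sample t-test (equal variances):
H₀: μ₁ = μ₂
H₁: μ₁ ≠ μ₂
df = n₁ + n₂ - 2 = 62
Pooled variance s_p² = [(n₁-1)s₁² + (n₂-1)s₂²] / (n₁ + n₂ - 2) = [(28)(11.39²) + (34)(14.71²)] / 62 = 177.2509
SE = √(s_p²(1/n₁ + 1/n₂)) = √(177.2509 × (1/29 + 1/35)) = 3.3431
t = (x̄₁ - x̄₂) / SE = (53.60 - 62.68) / 3.3431 = -9.08 / 3.3431 = -2.716
p-value = 0.0086

Since p-value < α = 0.1, we reject H₀.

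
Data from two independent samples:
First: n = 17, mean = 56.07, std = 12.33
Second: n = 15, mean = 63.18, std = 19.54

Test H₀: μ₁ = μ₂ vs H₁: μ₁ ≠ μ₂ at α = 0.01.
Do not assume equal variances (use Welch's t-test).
Welch's two-sample t-test:
H₀: μ₁ = μ₂
H₁: μ₁ ≠ μ₂
s₁²/n₁ = 12.33²/17 = 8.9429,  s₂²/n₂ = 19.54²/15 = 25.4541
SE = √(s₁²/n₁ + s₂²/n₂) = √(8.9429 + 25.4541) = 5.8649
df (Welch-Satterthwaite) = (s₁²/n₁ + s₂²/n₂)² / [(s₁²/n₁)²/(n₁-1) + (s₂²/n₂)²/(n₂-1)] ≈ 23.07
t = (x̄₁ - x̄₂) / SE = (56.07 - 63.18) / 5.8649 = -7.11 / 5.8649 = -1.212
p-value = 0.2377

Since p-value > α = 0.01, we fail to reject H₀.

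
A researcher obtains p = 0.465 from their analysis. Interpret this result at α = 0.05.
Since p = 0.465 > α = 0.05, fail to reject H₀.
There is insufficient evidence to reject the null hypothesis; the result is not statistically significant at the 0.05 level.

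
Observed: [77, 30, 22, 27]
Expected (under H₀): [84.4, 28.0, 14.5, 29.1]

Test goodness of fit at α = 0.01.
Chi-square goodness of fit test:
H₀: observed counts match expected distribution
H₁: observed counts differ from expected distribution
df = k - 1 = 3
χ² = Σ(O - E)²/E
   = (77 - 84.4)²/84.4 + (30 - 28.0)²/28.0 + (22 - 14.5)²/14.5 + (27 - 29.1)²/29.1
   = 0.649 + 0.143 + 3.879 + 0.152
   = 4.82
p-value = 0.1853

Since p-value > α = 0.01, we fail to reject H₀.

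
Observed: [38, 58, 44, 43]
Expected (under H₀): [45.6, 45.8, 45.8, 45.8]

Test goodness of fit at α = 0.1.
Chi-square goodness of fit test:
H₀: observed counts match expected distribution
H₁: observed counts differ from expected distribution
df = k - 1 = 3
χ² = Σ(O - E)²/E
   = (38 - 45.6)²/45.6 + (58 - 45.8)²/45.8 + (44 - 45.8)²/45.8 + (43 - 45.8)²/45.8
   = 1.267 + 3.250 + 0.071 + 0.171
   = 4.76
p-value = 0.1904

Since p-value > α = 0.1, we fail to reject H₀.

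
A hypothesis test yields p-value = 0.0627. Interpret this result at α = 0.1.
Since p = 0.0627 < α = 0.1, reject H₀.
There is sufficient evidence to reject the null hypothesis; the result is statistically significant at the 0.1 level.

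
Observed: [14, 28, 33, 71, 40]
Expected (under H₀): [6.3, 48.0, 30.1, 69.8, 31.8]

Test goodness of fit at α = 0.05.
Chi-square goodness of fit test:
H₀: observed counts match expected distribution
H₁: observed counts differ from expected distribution
df = k - 1 = 4
χ² = Σ(O - E)²/E
   = (14 - 6.3)²/6.3 + (28 - 48.0)²/48.0 + (33 - 30.1)²/30.1 + (71 - 69.8)²/69.8 + (40 - 31.8)²/31.8
   = 9.411 + 8.333 + 0.279 + 0.021 + 2.114
   = 20.16
p-value = 0.0005

Since p-value < α = 0.05, we reject H₀.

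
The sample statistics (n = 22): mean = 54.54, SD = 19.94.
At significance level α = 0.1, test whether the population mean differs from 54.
One-sample t-test:
H₀: μ = 54
H₁: μ ≠ 54
df = n - 1 = 21
t = (x̄ - μ₀) / (s/√n) = (54.54 - 54) / (19.94/√22) = 0.127
p-value = 0.9001

Since p-value > α = 0.1, we fail to reject H₀.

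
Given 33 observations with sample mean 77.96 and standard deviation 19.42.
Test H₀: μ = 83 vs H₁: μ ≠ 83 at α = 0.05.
One-sample t-test:
H₀: μ = 83
H₁: μ ≠ 83
df = n - 1 = 32
t = (x̄ - μ₀) / (s/√n) = (77.96 - 83) / (19.42/√33) = -1.491
p-value = 0.1458

Since p-value > α = 0.05, we fail to reject H₀.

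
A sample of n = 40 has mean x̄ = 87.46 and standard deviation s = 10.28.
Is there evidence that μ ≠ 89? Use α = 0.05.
One-sample t-test:
H₀: μ = 89
H₁: μ ≠ 89
df = n - 1 = 39
t = (x̄ - μ₀) / (s/√n) = (87.46 - 89) / (10.28/√40) = -0.947
p-value = 0.3492

Since p-value > α = 0.05, we fail to reject H₀.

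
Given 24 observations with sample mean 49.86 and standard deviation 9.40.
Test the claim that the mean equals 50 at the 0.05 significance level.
One-sample t-test:
H₀: μ = 50
H₁: μ ≠ 50
df = n - 1 = 23
t = (x̄ - μ₀) / (s/√n) = (49.86 - 50) / (9.40/√24) = -0.073
p-value = 0.9425

Since p-value > α = 0.05, we fail to reject H₀.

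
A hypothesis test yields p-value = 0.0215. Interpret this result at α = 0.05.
Since p = 0.0215 < α = 0.05, reject H₀.
There is sufficient evidence to reject the null hypothesis; the result is statistically significant at the 0.05 level.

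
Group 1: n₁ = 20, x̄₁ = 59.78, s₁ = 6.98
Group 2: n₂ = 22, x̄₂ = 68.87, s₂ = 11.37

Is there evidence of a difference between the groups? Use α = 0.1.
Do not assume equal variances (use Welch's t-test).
Welch's two-sample t-test:
H₀: μ₁ = μ₂
H₁: μ₁ ≠ μ₂
s₁²/n₁ = 6.98²/20 = 2.4360,  s₂²/n₂ = 11.37²/22 = 5.8762
SE = √(s₁²/n₁ + s₂²/n₂) = √(2.4360 + 5.8762) = 2.8831
df (Welch-Satterthwaite) = (s₁²/n₁ + s₂²/n₂)² / [(s₁²/n₁)²/(n₁-1) + (s₂²/n₂)²/(n₂-1)] ≈ 35.31
t = (x̄₁ - x̄₂) / SE = (59.78 - 68.87) / 2.8831 = -9.09 / 2.8831 = -3.153
p-value = 0.0033

Since p-value < α = 0.1, we reject H₀.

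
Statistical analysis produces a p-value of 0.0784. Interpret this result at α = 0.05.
Since p = 0.0784 > α = 0.05, fail to reject H₀.
There is insufficient evidence to reject the null hypothesis; the result is not statistically significant at the 0.05 level.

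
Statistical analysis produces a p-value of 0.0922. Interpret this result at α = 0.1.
Since p = 0.0922 < α = 0.1, reject H₀.
There is sufficient evidence to reject the null hypothesis; the result is statistically significant at the 0.1 level.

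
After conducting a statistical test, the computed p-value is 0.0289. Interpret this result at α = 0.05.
Since p = 0.0289 < α = 0.05, reject H₀.
There is sufficient evidence to reject the null hypothesis; the result is statistically significant at the 0.05 level.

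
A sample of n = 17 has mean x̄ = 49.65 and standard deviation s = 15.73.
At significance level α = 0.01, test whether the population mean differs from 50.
One-sample t-test:
H₀: μ = 50
H₁: μ ≠ 50
df = n - 1 = 16
t = (x̄ - μ₀) / (s/√n) = (49.65 - 50) / (15.73/√17) = -0.092
p-value = 0.9280

Since p-value > α = 0.01, we fail to reject H₀.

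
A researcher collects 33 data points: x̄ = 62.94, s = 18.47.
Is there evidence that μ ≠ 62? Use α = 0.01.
One-sample t-test:
H₀: μ = 62
H₁: μ ≠ 62
df = n - 1 = 32
t = (x̄ - μ₀) / (s/√n) = (62.94 - 62) / (18.47/√33) = 0.292
p-value = 0.7719

Since p-value > α = 0.01, we fail to reject H₀.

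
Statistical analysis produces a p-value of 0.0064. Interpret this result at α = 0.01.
Since p = 0.0064 < α = 0.01, reject H₀.
There is sufficient evidence to reject the null hypothesis; the result is statistically significant at the 0.01 level.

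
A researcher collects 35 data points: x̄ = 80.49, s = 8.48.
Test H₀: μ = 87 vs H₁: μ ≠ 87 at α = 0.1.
One-sample t-test:
H₀: μ = 87
H₁: μ ≠ 87
df = n - 1 = 34
t = (x̄ - μ₀) / (s/√n) = (80.49 - 87) / (8.48/√35) = -4.542
p-value = 0.0001

Since p-value < α = 0.1, we reject H₀.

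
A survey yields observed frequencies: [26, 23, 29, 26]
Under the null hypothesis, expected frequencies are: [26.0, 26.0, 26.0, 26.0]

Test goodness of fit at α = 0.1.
Chi-square goodness of fit test:
H₀: observed counts match expected distribution
H₁: observed counts differ from expected distribution
df = k - 1 = 3
χ² = Σ(O - E)²/E
   = (26 - 26.0)²/26.0 + (23 - 26.0)²/26.0 + (29 - 26.0)²/26.0 + (26 - 26.0)²/26.0
   = 0.000 + 0.346 + 0.346 + 0.000
   = 0.69
p-value = 0.8750

Since p-value > α = 0.1, we fail to reject H₀.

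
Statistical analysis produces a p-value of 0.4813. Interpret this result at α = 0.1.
Since p = 0.4813 > α = 0.1, fail to reject H₀.
There is insufficient evidence to reject the null hypothesis; the result is not statistically significant at the 0.1 level.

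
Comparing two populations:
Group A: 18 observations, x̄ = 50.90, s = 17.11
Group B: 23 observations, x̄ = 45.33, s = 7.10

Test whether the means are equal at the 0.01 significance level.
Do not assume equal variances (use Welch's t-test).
Welch's two-sample t-test:
H₀: μ₁ = μ₂
H₁: μ₁ ≠ μ₂
s₁²/n₁ = 17.11²/18 = 16.2640,  s₂²/n₂ = 7.10²/23 = 2.1917
SE = √(s₁²/n₁ + s₂²/n₂) = √(16.2640 + 2.1917) = 4.2960
df (Welch-Satterthwaite) = (s₁²/n₁ + s₂²/n₂)² / [(s₁²/n₁)²/(n₁-1) + (s₂²/n₂)²/(n₂-1)] ≈ 21.59
t = (x̄₁ - x̄₂) / SE = (50.90 - 45.33) / 4.2960 = 5.57 / 4.2960 = 1.297
p-value = 0.2085

Since p-value > α = 0.01, we fail to reject H₀.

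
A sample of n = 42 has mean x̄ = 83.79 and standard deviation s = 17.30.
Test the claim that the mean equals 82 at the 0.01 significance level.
One-sample t-test:
H₀: μ = 82
H₁: μ ≠ 82
df = n - 1 = 41
t = (x̄ - μ₀) / (s/√n) = (83.79 - 82) / (17.30/√42) = 0.671
p-value = 0.5063

Since p-value > α = 0.01, we fail to reject H₀.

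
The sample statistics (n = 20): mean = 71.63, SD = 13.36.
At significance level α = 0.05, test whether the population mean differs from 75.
One-sample t-test:
H₀: μ = 75
H₁: μ ≠ 75
df = n - 1 = 19
t = (x̄ - μ₀) / (s/√n) = (71.63 - 75) / (13.36/√20) = -1.128
p-value = 0.2733

Since p-value > α = 0.05, we fail to reject H₀.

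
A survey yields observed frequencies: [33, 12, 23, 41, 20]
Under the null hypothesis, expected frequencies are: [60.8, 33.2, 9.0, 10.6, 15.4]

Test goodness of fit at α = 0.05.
Chi-square goodness of fit test:
H₀: observed counts match expected distribution
H₁: observed counts differ from expected distribution
df = k - 1 = 4
χ² = Σ(O - E)²/E
   = (33 - 60.8)²/60.8 + (12 - 33.2)²/33.2 + (23 - 9.0)²/9.0 + (41 - 10.6)²/10.6 + (20 - 15.4)²/15.4
   = 12.711 + 13.537 + 21.778 + 87.185 + 1.374
   = 136.59
p-value < 0.0001

Since p-value < α = 0.05, we reject H₀.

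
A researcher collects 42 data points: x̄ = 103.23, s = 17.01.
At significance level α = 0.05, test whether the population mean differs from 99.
One-sample t-test:
H₀: μ = 99
H₁: μ ≠ 99
df = n - 1 = 41
t = (x̄ - μ₀) / (s/√n) = (103.23 - 99) / (17.01/√42) = 1.612
p-value = 0.1147

Since p-value > α = 0.05, we fail to reject H₀.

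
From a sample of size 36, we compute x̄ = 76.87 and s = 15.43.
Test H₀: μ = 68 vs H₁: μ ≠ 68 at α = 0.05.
One-sample t-test:
H₀: μ = 68
H₁: μ ≠ 68
df = n - 1 = 35
t = (x̄ - μ₀) / (s/√n) = (76.87 - 68) / (15.43/√36) = 3.449
p-value = 0.0015

Since p-value < α = 0.05, we reject H₀.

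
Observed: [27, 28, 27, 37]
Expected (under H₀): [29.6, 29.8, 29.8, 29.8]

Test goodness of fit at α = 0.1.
Chi-square goodness of fit test:
H₀: observed counts match expected distribution
H₁: observed counts differ from expected distribution
df = k - 1 = 3
χ² = Σ(O - E)²/E
   = (27 - 29.6)²/29.6 + (28 - 29.8)²/29.8 + (27 - 29.8)²/29.8 + (37 - 29.8)²/29.8
   = 0.228 + 0.109 + 0.263 + 1.740
   = 2.34
p-value = 0.5049

Since p-value > α = 0.1, we fail to reject H₀.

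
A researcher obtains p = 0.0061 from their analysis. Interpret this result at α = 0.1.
Since p = 0.0061 < α = 0.1, reject H₀.
There is sufficient evidence to reject the null hypothesis; the result is statistically significant at the 0.1 level.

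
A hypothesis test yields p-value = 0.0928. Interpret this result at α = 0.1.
Since p = 0.0928 < α = 0.1, reject H₀.
There is sufficient evidence to reject the null hypothesis; the result is statistically significant at the 0.1 level.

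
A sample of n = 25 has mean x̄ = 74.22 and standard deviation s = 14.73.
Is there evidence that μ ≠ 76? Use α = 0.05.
One-sample t-test:
H₀: μ = 76
H₁: μ ≠ 76
df = n - 1 = 24
t = (x̄ - μ₀) / (s/√n) = (74.22 - 76) / (14.73/√25) = -0.604
p-value = 0.5514

Since p-value > α = 0.05, we fail to reject H₀.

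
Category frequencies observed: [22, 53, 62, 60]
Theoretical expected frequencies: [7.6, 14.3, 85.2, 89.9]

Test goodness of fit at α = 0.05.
Chi-square goodness of fit test:
H₀: observed counts match expected distribution
H₁: observed counts differ from expected distribution
df = k - 1 = 3
χ² = Σ(O - E)²/E
   = (22 - 7.6)²/7.6 + (53 - 14.3)²/14.3 + (62 - 85.2)²/85.2 + (60 - 89.9)²/89.9
   = 27.284 + 104.734 + 6.317 + 9.944
   = 148.28
p-value < 0.0001

Since p-value < α = 0.05, we reject H₀.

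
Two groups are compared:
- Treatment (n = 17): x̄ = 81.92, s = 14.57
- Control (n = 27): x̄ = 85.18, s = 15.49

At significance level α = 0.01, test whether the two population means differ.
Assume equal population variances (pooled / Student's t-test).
Student's two-sample t-test (equal variances):
H₀: μ₁ = μ₂
H₁: μ₁ ≠ μ₂
df = n₁ + n₂ - 2 = 42
Pooled variance s_p² = [(n₁-1)s₁² + (n₂-1)s₂²] / (n₁ + n₂ - 2) = [(16)(14.57²) + (26)(15.49²)] / 42 = 229.4048
SE = √(s_p²(1/n₁ + 1/n₂)) = √(229.4048 × (1/17 + 1/27)) = 4.6894
t = (x̄₁ - x̄₂) / SE = (81.92 - 85.18) / 4.6894 = -3.26 / 4.6894 = -0.695
p-value = 0.4908

Since p-value > α = 0.01, we fail to reject H₀.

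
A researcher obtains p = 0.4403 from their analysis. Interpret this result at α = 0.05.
Since p = 0.4403 > α = 0.05, fail to reject H₀.
There is insufficient evidence to reject the null hypothesis; the result is not statistically significant at the 0.05 level.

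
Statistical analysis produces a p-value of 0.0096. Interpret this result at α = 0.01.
Since p = 0.0096 < α = 0.01, reject H₀.
There is sufficient evidence to reject the null hypothesis; the result is statistically significant at the 0.01 level.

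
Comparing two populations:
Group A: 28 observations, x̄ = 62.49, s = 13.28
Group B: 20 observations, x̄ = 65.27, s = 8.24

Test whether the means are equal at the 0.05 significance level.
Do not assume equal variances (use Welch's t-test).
Welch's two-sample t-test:
H₀: μ₁ = μ₂
H₁: μ₁ ≠ μ₂
s₁²/n₁ = 13.28²/28 = 6.2985,  s₂²/n₂ = 8.24²/20 = 3.3949
SE = √(s₁²/n₁ + s₂²/n₂) = √(6.2985 + 3.3949) = 3.1134
df (Welch-Satterthwaite) = (s₁²/n₁ + s₂²/n₂)² / [(s₁²/n₁)²/(n₁-1) + (s₂²/n₂)²/(n₂-1)] ≈ 45.26
t = (x̄₁ - x̄₂) / SE = (62.49 - 65.27) / 3.1134 = -2.78 / 3.1134 = -0.893
p-value = 0.3766

Since p-value > α = 0.05, we fail to reject H₀.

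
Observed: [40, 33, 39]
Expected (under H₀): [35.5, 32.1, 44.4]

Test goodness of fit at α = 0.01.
Chi-square goodness of fit test:
H₀: observed counts match expected distribution
H₁: observed counts differ from expected distribution
df = k - 1 = 2
χ² = Σ(O - E)²/E
   = (40 - 35.5)²/35.5 + (33 - 32.1)²/32.1 + (39 - 44.4)²/44.4
   = 0.570 + 0.025 + 0.657
   = 1.25
p-value = 0.5346

Since p-value > α = 0.01, we fail to reject H₀.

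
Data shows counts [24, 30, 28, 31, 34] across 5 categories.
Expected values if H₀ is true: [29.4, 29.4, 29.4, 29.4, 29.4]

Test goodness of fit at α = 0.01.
Chi-square goodness of fit test:
H₀: observed counts match expected distribution
H₁: observed counts differ from expected distribution
df = k - 1 = 4
χ² = Σ(O - E)²/E
   = (24 - 29.4)²/29.4 + (30 - 29.4)²/29.4 + (28 - 29.4)²/29.4 + (31 - 29.4)²/29.4 + (34 - 29.4)²/29.4
   = 0.992 + 0.012 + 0.067 + 0.087 + 0.720
   = 1.88
p-value = 0.7583

Since p-value > α = 0.01, we fail to reject H₀.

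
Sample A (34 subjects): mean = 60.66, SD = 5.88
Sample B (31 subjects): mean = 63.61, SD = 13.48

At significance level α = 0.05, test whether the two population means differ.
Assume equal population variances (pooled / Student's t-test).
Student's two-sample t-test (equal variances):
H₀: μ₁ = μ₂
H₁: μ₁ ≠ μ₂
df = n₁ + n₂ - 2 = 63
Pooled variance s_p² = [(n₁-1)s₁² + (n₂-1)s₂²] / (n₁ + n₂ - 2) = [(33)(5.88²) + (30)(13.48²)] / 63 = 104.6392
SE = √(s_p²(1/n₁ + 1/n₂)) = √(104.6392 × (1/34 + 1/31)) = 2.5403
t = (x̄₁ - x̄₂) / SE = (60.66 - 63.61) / 2.5403 = -2.95 / 2.5403 = -1.161
p-value = 0.2499

Since p-value > α = 0.05, we fail to reject H₀.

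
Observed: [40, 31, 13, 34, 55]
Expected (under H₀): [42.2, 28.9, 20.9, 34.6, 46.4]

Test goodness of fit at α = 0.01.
Chi-square goodness of fit test:
H₀: observed counts match expected distribution
H₁: observed counts differ from expected distribution
df = k - 1 = 4
χ² = Σ(O - E)²/E
   = (40 - 42.2)²/42.2 + (31 - 28.9)²/28.9 + (13 - 20.9)²/20.9 + (34 - 34.6)²/34.6 + (55 - 46.4)²/46.4
   = 0.115 + 0.153 + 2.986 + 0.010 + 1.594
   = 4.86
p-value = 0.3022

Since p-value > α = 0.01, we fail to reject H₀.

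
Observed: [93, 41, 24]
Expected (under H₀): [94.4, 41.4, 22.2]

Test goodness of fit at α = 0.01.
Chi-square goodness of fit test:
H₀: observed counts match expected distribution
H₁: observed counts differ from expected distribution
df = k - 1 = 2
χ² = Σ(O - E)²/E
   = (93 - 94.4)²/94.4 + (41 - 41.4)²/41.4 + (24 - 22.2)²/22.2
   = 0.021 + 0.004 + 0.146
   = 0.17
p-value = 0.9182

Since p-value > α = 0.01, we fail to reject H₀.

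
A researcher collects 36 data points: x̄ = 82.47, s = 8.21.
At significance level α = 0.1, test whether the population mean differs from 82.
One-sample t-test:
H₀: μ = 82
H₁: μ ≠ 82
df = n - 1 = 35
t = (x̄ - μ₀) / (s/√n) = (82.47 - 82) / (8.21/√36) = 0.343
p-value = 0.7333

Since p-value > α = 0.1, we fail to reject H₀.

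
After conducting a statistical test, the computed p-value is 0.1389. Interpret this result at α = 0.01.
Since p = 0.1389 > α = 0.01, fail to reject H₀.
There is insufficient evidence to reject the null hypothesis; the result is not statistically significant at the 0.01 level.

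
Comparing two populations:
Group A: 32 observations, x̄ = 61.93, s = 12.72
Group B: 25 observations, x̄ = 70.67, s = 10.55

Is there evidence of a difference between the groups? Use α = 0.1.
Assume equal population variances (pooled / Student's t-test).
Student's two-sample t-test (equal variances):
H₀: μ₁ = μ₂
H₁: μ₁ ≠ μ₂
df = n₁ + n₂ - 2 = 55
Pooled variance s_p² = [(n₁-1)s₁² + (n₂-1)s₂²] / (n₁ + n₂ - 2) = [(31)(12.72²) + (24)(10.55²)] / 55 = 139.7638
SE = √(s_p²(1/n₁ + 1/n₂)) = √(139.7638 × (1/32 + 1/25)) = 3.1557
t = (x̄₁ - x̄₂) / SE = (61.93 - 70.67) / 3.1557 = -8.74 / 3.1557 = -2.770
p-value = 0.0076

Since p-value < α = 0.1, we reject H₀.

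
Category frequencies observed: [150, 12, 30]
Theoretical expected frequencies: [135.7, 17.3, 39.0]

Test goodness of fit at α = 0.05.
Chi-square goodness of fit test:
H₀: observed counts match expected distribution
H₁: observed counts differ from expected distribution
df = k - 1 = 2
χ² = Σ(O - E)²/E
   = (150 - 135.7)²/135.7 + (12 - 17.3)²/17.3 + (30 - 39.0)²/39.0
   = 1.507 + 1.624 + 2.077
   = 5.21
p-value = 0.0740

Since p-value > α = 0.05, we fail to reject H₀.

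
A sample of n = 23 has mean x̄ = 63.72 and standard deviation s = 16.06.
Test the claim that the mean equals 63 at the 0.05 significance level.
One-sample t-test:
H₀: μ = 63
H₁: μ ≠ 63
df = n - 1 = 22
t = (x̄ - μ₀) / (s/√n) = (63.72 - 63) / (16.06/√23) = 0.215
p-value = 0.8317

Since p-value > α = 0.05, we fail to reject H₀.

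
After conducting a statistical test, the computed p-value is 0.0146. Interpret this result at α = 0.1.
Since p = 0.0146 < α = 0.1, reject H₀.
There is sufficient evidence to reject the null hypothesis; the result is statistically significant at the 0.1 level.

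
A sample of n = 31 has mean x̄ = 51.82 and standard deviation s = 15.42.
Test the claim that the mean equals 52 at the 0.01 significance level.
One-sample t-test:
H₀: μ = 52
H₁: μ ≠ 52
df = n - 1 = 30
t = (x̄ - μ₀) / (s/√n) = (51.82 - 52) / (15.42/√31) = -0.065
p-value = 0.9486

Since p-value > α = 0.01, we fail to reject H₀.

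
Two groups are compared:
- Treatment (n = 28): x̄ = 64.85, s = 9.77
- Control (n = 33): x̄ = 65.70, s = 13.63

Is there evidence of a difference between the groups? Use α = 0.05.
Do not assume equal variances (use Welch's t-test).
Welch's two-sample t-test:
H₀: μ₁ = μ₂
H₁: μ₁ ≠ μ₂
s₁²/n₁ = 9.77²/28 = 3.4090,  s₂²/n₂ = 13.63²/33 = 5.6296
SE = √(s₁²/n₁ + s₂²/n₂) = √(3.4090 + 5.6296) = 3.0064
df (Welch-Satterthwaite) = (s₁²/n₁ + s₂²/n₂)² / [(s₁²/n₁)²/(n₁-1) + (s₂²/n₂)²/(n₂-1)] ≈ 57.50
t = (x̄₁ - x̄₂) / SE = (64.85 - 65.70) / 3.0064 = -0.85 / 3.0064 = -0.283
p-value = 0.7784

Since p-value > α = 0.05, we fail to reject H₀.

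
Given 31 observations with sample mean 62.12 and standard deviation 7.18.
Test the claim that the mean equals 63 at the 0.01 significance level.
One-sample t-test:
H₀: μ = 63
H₁: μ ≠ 63
df = n - 1 = 30
t = (x̄ - μ₀) / (s/√n) = (62.12 - 63) / (7.18/√31) = -0.682
p-value = 0.5002

Since p-value > α = 0.01, we fail to reject H₀.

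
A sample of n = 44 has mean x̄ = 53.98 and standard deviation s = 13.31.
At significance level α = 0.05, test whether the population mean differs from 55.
One-sample t-test:
H₀: μ = 55
H₁: μ ≠ 55
df = n - 1 = 43
t = (x̄ - μ₀) / (s/√n) = (53.98 - 55) / (13.31/√44) = -0.508
p-value = 0.6138

Since p-value > α = 0.05, we fail to reject H₀.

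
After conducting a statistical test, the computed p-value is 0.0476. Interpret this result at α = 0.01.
Since p = 0.0476 > α = 0.01, fail to reject H₀.
There is insufficient evidence to reject the null hypothesis; the result is not statistically significant at the 0.01 level.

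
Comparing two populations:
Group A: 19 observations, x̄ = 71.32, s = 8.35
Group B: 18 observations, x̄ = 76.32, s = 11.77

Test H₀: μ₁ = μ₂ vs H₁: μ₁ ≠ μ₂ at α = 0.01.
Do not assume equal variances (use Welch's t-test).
Welch's two-sample t-test:
H₀: μ₁ = μ₂
H₁: μ₁ ≠ μ₂
s₁²/n₁ = 8.35²/19 = 3.6696,  s₂²/n₂ = 11.77²/18 = 7.6963
SE = √(s₁²/n₁ + s₂²/n₂) = √(3.6696 + 7.6963) = 3.3713
df (Welch-Satterthwaite) = (s₁²/n₁ + s₂²/n₂)² / [(s₁²/n₁)²/(n₁-1) + (s₂²/n₂)²/(n₂-1)] ≈ 30.52
t = (x̄₁ - x̄₂) / SE = (71.32 - 76.32) / 3.3713 = -5.00 / 3.3713 = -1.483
p-value = 0.1483

Since p-value > α = 0.01, we fail to reject H₀.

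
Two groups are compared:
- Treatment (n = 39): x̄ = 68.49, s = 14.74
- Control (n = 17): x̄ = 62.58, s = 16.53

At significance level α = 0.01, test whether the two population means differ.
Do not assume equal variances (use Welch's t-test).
Welch's two-sample t-test:
H₀: μ₁ = μ₂
H₁: μ₁ ≠ μ₂
s₁²/n₁ = 14.74²/39 = 5.5710,  s₂²/n₂ = 16.53²/17 = 16.0730
SE = √(s₁²/n₁ + s₂²/n₂) = √(5.5710 + 16.0730) = 4.6523
df (Welch-Satterthwaite) = (s₁²/n₁ + s₂²/n₂)² / [(s₁²/n₁)²/(n₁-1) + (s₂²/n₂)²/(n₂-1)] ≈ 27.62
t = (x̄₁ - x̄₂) / SE = (68.49 - 62.58) / 4.6523 = 5.91 / 4.6523 = 1.270
p-value = 0.2146

Since p-value > α = 0.01, we fail to reject H₀.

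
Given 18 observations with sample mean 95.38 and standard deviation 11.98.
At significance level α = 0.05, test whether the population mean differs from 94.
One-sample t-test:
H₀: μ = 94
H₁: μ ≠ 94
df = n - 1 = 17
t = (x̄ - μ₀) / (s/√n) = (95.38 - 94) / (11.98/√18) = 0.489
p-value = 0.6313

Since p-value > α = 0.05, we fail to reject H₀.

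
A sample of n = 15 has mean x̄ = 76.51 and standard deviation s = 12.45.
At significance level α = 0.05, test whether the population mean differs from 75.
One-sample t-test:
H₀: μ = 75
H₁: μ ≠ 75
df = n - 1 = 14
t = (x̄ - μ₀) / (s/√n) = (76.51 - 75) / (12.45/√15) = 0.470
p-value = 0.6458

Since p-value > α = 0.05, we fail to reject H₀.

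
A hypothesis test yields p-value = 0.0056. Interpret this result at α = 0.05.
Since p = 0.0056 < α = 0.05, reject H₀.
There is sufficient evidence to reject the null hypothesis; the result is statistically significant at the 0.05 level.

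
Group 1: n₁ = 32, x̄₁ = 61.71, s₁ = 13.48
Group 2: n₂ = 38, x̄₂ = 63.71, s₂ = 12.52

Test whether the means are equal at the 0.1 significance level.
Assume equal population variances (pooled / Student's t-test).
Student's two-sample t-test (equal variances):
H₀: μ₁ = μ₂
H₁: μ₁ ≠ μ₂
df = n₁ + n₂ - 2 = 68
Pooled variance s_p² = [(n₁-1)s₁² + (n₂-1)s₂²] / (n₁ + n₂ - 2) = [(31)(13.48²) + (37)(12.52²)] / 68 = 168.1292
SE = √(s_p²(1/n₁ + 1/n₂)) = √(168.1292 × (1/32 + 1/38)) = 3.1110
t = (x̄₁ - x̄₂) / SE = (61.71 - 63.71) / 3.1110 = -2.00 / 3.1110 = -0.643
p-value = 0.5225

Since p-value > α = 0.1, we fail to reject H₀.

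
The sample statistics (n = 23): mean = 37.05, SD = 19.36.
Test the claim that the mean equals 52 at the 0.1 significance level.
One-sample t-test:
H₀: μ = 52
H₁: μ ≠ 52
df = n - 1 = 22
t = (x̄ - μ₀) / (s/√n) = (37.05 - 52) / (19.36/√23) = -3.703
p-value = 0.0012

Since p-value < α = 0.1, we reject H₀.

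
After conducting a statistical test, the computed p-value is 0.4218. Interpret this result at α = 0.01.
Since p = 0.4218 > α = 0.01, fail to reject H₀.
There is insufficient evidence to reject the null hypothesis; the result is not statistically significant at the 0.01 level.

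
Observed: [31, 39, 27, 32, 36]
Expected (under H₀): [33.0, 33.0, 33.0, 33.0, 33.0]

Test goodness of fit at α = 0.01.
Chi-square goodness of fit test:
H₀: observed counts match expected distribution
H₁: observed counts differ from expected distribution
df = k - 1 = 4
χ² = Σ(O - E)²/E
   = (31 - 33.0)²/33.0 + (39 - 33.0)²/33.0 + (27 - 33.0)²/33.0 + (32 - 33.0)²/33.0 + (36 - 33.0)²/33.0
   = 0.121 + 1.091 + 1.091 + 0.030 + 0.273
   = 2.61
p-value = 0.6257

Since p-value > α = 0.01, we fail to reject H₀.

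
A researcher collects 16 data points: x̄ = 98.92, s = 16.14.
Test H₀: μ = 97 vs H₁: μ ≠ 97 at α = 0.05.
One-sample t-test:
H₀: μ = 97
H₁: μ ≠ 97
df = n - 1 = 15
t = (x̄ - μ₀) / (s/√n) = (98.92 - 97) / (16.14/√16) = 0.476
p-value = 0.6410

Since p-value > α = 0.05, we fail to reject H₀.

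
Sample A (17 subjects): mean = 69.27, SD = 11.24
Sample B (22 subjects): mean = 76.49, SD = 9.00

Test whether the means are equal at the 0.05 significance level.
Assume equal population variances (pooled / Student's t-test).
Student's two-sample t-test (equal variances):
H₀: μ₁ = μ₂
H₁: μ₁ ≠ μ₂
df = n₁ + n₂ - 2 = 37
Pooled variance s_p² = [(n₁-1)s₁² + (n₂-1)s₂²] / (n₁ + n₂ - 2) = [(16)(11.24²) + (21)(9.00²)] / 37 = 100.6054
SE = √(s_p²(1/n₁ + 1/n₂)) = √(100.6054 × (1/17 + 1/22)) = 3.2390
t = (x̄₁ - x̄₂) / SE = (69.27 - 76.49) / 3.2390 = -7.22 / 3.2390 = -2.229
p-value = 0.0320

Since p-value < α = 0.05, we reject H₀.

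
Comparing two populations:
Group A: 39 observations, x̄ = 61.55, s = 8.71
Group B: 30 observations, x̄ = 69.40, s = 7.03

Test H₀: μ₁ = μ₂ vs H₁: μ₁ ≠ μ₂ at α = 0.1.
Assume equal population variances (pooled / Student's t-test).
Student's two-sample t-test (equal variances):
H₀: μ₁ = μ₂
H₁: μ₁ ≠ μ₂
df = n₁ + n₂ - 2 = 67
Pooled variance s_p² = [(n₁-1)s₁² + (n₂-1)s₂²] / (n₁ + n₂ - 2) = [(38)(8.71²) + (29)(7.03²)] / 67 = 64.4185
SE = √(s_p²(1/n₁ + 1/n₂)) = √(64.4185 × (1/39 + 1/30)) = 1.9491
t = (x̄₁ - x̄₂) / SE = (61.55 - 69.40) / 1.9491 = -7.85 / 1.9491 = -4.027
p-value = 0.0001

Since p-value < α = 0.1, we reject H₀.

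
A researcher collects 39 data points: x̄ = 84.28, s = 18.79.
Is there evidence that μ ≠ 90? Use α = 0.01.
One-sample t-test:
H₀: μ = 90
H₁: μ ≠ 90
df = n - 1 = 38
t = (x̄ - μ₀) / (s/√n) = (84.28 - 90) / (18.79/√39) = -1.901
p-value = 0.0649

Since p-value > α = 0.01, we fail to reject H₀.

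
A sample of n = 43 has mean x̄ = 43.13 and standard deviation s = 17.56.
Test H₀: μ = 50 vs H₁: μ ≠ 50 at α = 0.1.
One-sample t-test:
H₀: μ = 50
H₁: μ ≠ 50
df = n - 1 = 42
t = (x̄ - μ₀) / (s/√n) = (43.13 - 50) / (17.56/√43) = -2.565
p-value = 0.0140

Since p-value < α = 0.1, we reject H₀.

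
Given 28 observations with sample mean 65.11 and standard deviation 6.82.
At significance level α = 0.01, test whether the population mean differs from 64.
One-sample t-test:
H₀: μ = 64
H₁: μ ≠ 64
df = n - 1 = 27
t = (x̄ - μ₀) / (s/√n) = (65.11 - 64) / (6.82/√28) = 0.861
p-value = 0.3967

Since p-value > α = 0.01, we fail to reject H₀.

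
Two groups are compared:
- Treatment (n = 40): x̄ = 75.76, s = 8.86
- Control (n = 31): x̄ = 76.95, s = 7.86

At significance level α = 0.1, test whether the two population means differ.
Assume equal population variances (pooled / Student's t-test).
Student's two-sample t-test (equal variances):
H₀: μ₁ = μ₂
H₁: μ₁ ≠ μ₂
df = n₁ + n₂ - 2 = 69
Pooled variance s_p² = [(n₁-1)s₁² + (n₂-1)s₂²] / (n₁ + n₂ - 2) = [(39)(8.86²) + (30)(7.86²)] / 69 = 71.2300
SE = √(s_p²(1/n₁ + 1/n₂)) = √(71.2300 × (1/40 + 1/31)) = 2.0195
t = (x̄₁ - x̄₂) / SE = (75.76 - 76.95) / 2.0195 = -1.19 / 2.0195 = -0.589
p-value = 0.5576

Since p-value > α = 0.1, we fail to reject H₀.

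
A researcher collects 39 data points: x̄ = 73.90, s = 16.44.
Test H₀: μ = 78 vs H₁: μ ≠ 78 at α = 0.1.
One-sample t-test:
H₀: μ = 78
H₁: μ ≠ 78
df = n - 1 = 38
t = (x̄ - μ₀) / (s/√n) = (73.90 - 78) / (16.44/√39) = -1.557
p-value = 0.1277

Since p-value > α = 0.1, we fail to reject H₀.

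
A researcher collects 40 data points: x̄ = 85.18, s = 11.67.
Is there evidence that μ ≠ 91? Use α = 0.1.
One-sample t-test:
H₀: μ = 91
H₁: μ ≠ 91
df = n - 1 = 39
t = (x̄ - μ₀) / (s/√n) = (85.18 - 91) / (11.67/√40) = -3.154
p-value = 0.0031

Since p-value < α = 0.1, we reject H₀.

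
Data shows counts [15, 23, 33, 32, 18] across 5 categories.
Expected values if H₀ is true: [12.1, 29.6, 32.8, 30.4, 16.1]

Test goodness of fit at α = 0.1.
Chi-square goodness of fit test:
H₀: observed counts match expected distribution
H₁: observed counts differ from expected distribution
df = k - 1 = 4
χ² = Σ(O - E)²/E
   = (15 - 12.1)²/12.1 + (23 - 29.6)²/29.6 + (33 - 32.8)²/32.8 + (32 - 30.4)²/30.4 + (18 - 16.1)²/16.1
   = 0.695 + 1.472 + 0.001 + 0.084 + 0.224
   = 2.48
p-value = 0.6489

Since p-value > α = 0.1, we fail to reject H₀.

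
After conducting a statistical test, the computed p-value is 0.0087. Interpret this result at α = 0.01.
Since p = 0.0087 < α = 0.01, reject H₀.
There is sufficient evidence to reject the null hypothesis; the result is statistically significant at the 0.01 level.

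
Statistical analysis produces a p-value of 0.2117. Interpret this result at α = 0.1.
Since p = 0.2117 > α = 0.1, fail to reject H₀.
There is insufficient evidence to reject the null hypothesis; the result is not statistically significant at the 0.1 level.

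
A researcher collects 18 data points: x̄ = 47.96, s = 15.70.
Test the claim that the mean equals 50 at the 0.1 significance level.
One-sample t-test:
H₀: μ = 50
H₁: μ ≠ 50
df = n - 1 = 17
t = (x̄ - μ₀) / (s/√n) = (47.96 - 50) / (15.70/√18) = -0.551
p-value = 0.5886

Since p-value > α = 0.1, we fail to reject H₀.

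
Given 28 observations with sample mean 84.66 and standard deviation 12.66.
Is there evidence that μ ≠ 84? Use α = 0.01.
One-sample t-test:
H₀: μ = 84
H₁: μ ≠ 84
df = n - 1 = 27
t = (x̄ - μ₀) / (s/√n) = (84.66 - 84) / (12.66/√28) = 0.276
p-value = 0.7848

Since p-value > α = 0.01, we fail to reject H₀.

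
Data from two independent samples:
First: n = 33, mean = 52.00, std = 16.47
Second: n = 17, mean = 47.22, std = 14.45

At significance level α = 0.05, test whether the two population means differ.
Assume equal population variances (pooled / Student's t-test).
Student's two-sample t-test (equal variances):
H₀: μ₁ = μ₂
H₁: μ₁ ≠ μ₂
df = n₁ + n₂ - 2 = 48
Pooled variance s_p² = [(n₁-1)s₁² + (n₂-1)s₂²] / (n₁ + n₂ - 2) = [(32)(16.47²) + (16)(14.45²)] / 48 = 250.4414
SE = √(s_p²(1/n₁ + 1/n₂)) = √(250.4414 × (1/33 + 1/17)) = 4.7245
t = (x̄₁ - x̄₂) / SE = (52.00 - 47.22) / 4.7245 = 4.78 / 4.7245 = 1.012
p-value = 0.3167

Since p-value > α = 0.05, we fail to reject H₀.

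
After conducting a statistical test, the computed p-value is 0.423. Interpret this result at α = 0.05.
Since p = 0.423 > α = 0.05, fail to reject H₀.
There is insufficient evidence to reject the null hypothesis; the result is not statistically significant at the 0.05 level.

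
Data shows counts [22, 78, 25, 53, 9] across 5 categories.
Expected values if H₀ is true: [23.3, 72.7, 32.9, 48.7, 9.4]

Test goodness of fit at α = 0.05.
Chi-square goodness of fit test:
H₀: observed counts match expected distribution
H₁: observed counts differ from expected distribution
df = k - 1 = 4
χ² = Σ(O - E)²/E
   = (22 - 23.3)²/23.3 + (78 - 72.7)²/72.7 + (25 - 32.9)²/32.9 + (53 - 48.7)²/48.7 + (9 - 9.4)²/9.4
   = 0.073 + 0.386 + 1.897 + 0.380 + 0.017
   = 2.75
p-value = 0.6000

Since p-value > α = 0.05, we fail to reject H₀.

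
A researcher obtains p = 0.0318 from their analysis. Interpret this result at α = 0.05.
Since p = 0.0318 < α = 0.05, reject H₀.
There is sufficient evidence to reject the null hypothesis; the result is statistically significant at the 0.05 level.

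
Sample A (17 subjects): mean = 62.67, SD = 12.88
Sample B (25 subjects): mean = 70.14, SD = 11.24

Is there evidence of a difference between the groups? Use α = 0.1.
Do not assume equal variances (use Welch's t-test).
Welch's two-sample t-test:
H₀: μ₁ = μ₂
H₁: μ₁ ≠ μ₂
s₁²/n₁ = 12.88²/17 = 9.7585,  s₂²/n₂ = 11.24²/25 = 5.0535
SE = √(s₁²/n₁ + s₂²/n₂) = √(9.7585 + 5.0535) = 3.8486
df (Welch-Satterthwaite) = (s₁²/n₁ + s₂²/n₂)² / [(s₁²/n₁)²/(n₁-1) + (s₂²/n₂)²/(n₂-1)] ≈ 31.27
t = (x̄₁ - x̄₂) / SE = (62.67 - 70.14) / 3.8486 = -7.47 / 3.8486 = -1.941
p-value = 0.0613

Since p-value < α = 0.1, we reject H₀.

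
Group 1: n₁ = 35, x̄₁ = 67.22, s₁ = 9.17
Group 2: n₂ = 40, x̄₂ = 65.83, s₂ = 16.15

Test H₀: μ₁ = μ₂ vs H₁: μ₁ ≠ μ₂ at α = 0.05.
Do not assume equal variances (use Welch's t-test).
Welch's two-sample t-test:
H₀: μ₁ = μ₂
H₁: μ₁ ≠ μ₂
s₁²/n₁ = 9.17²/35 = 2.4025,  s₂²/n₂ = 16.15²/40 = 6.5206
SE = √(s₁²/n₁ + s₂²/n₂) = √(2.4025 + 6.5206) = 2.9872
df (Welch-Satterthwaite) = (s₁²/n₁ + s₂²/n₂)² / [(s₁²/n₁)²/(n₁-1) + (s₂²/n₂)²/(n₂-1)] ≈ 63.19
t = (x̄₁ - x̄₂) / SE = (67.22 - 65.83) / 2.9872 = 1.39 / 2.9872 = 0.465
p-value = 0.6433

Since p-value > α = 0.05, we fail to reject H₀.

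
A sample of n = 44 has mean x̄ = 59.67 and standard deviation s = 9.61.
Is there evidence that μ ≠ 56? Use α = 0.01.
One-sample t-test:
H₀: μ = 56
H₁: μ ≠ 56
df = n - 1 = 43
t = (x̄ - μ₀) / (s/√n) = (59.67 - 56) / (9.61/√44) = 2.533
p-value = 0.0150

Since p-value > α = 0.01, we fail to reject H₀.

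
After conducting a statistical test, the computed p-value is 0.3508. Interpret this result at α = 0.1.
Since p = 0.3508 > α = 0.1, fail to reject H₀.
There is insufficient evidence to reject the null hypothesis; the result is not statistically significant at the 0.1 level.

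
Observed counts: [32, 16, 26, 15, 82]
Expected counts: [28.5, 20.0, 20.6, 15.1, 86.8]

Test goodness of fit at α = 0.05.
Chi-square goodness of fit test:
H₀: observed counts match expected distribution
H₁: observed counts differ from expected distribution
df = k - 1 = 4
χ² = Σ(O - E)²/E
   = (32 - 28.5)²/28.5 + (16 - 20.0)²/20.0 + (26 - 20.6)²/20.6 + (15 - 15.1)²/15.1 + (82 - 86.8)²/86.8
   = 0.430 + 0.800 + 1.416 + 0.001 + 0.265
   = 2.91
p-value = 0.5728

Since p-value > α = 0.05, we fail to reject H₀.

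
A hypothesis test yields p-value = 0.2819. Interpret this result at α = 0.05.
Since p = 0.2819 > α = 0.05, fail to reject H₀.
There is insufficient evidence to reject the null hypothesis; the result is not statistically significant at the 0.05 level.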